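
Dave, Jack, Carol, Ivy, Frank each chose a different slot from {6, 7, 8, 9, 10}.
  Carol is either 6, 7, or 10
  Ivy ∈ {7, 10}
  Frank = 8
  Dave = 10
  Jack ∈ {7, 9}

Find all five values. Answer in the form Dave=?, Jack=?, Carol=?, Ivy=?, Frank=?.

Dave has just one choice, so Dave = 10. Eliminate 10 elsewhere: Carol, Ivy.
Ivy must be 7 (only option left). Strike 7 from Jack, Carol.
Frank must be 8 (only option left).
Jack's domain is down to {9}, so Jack = 9.
Carol must be 6 (only option left).

Dave=10, Jack=9, Carol=6, Ivy=7, Frank=8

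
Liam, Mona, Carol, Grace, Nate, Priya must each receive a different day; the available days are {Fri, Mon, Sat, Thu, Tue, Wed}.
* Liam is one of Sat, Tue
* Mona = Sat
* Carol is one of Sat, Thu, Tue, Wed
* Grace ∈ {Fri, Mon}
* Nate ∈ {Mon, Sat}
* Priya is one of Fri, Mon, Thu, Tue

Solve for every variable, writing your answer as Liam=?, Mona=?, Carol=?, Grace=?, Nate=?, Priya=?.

Liam=Tue, Mona=Sat, Carol=Wed, Grace=Fri, Nate=Mon, Priya=Thu

Mona must be Sat (only option left). So Liam, Carol, Nate can't be Sat.
Nate must be Mon (only option left). Strike Mon from Grace, Priya.
That leaves Liam = Tue. Eliminate Tue elsewhere: Carol, Priya.
Grace's domain is down to {Fri}, so Grace = Fri. Eliminate Fri elsewhere: Priya.
Priya has just one choice, so Priya = Thu. Strike Thu from Carol.
That leaves Carol = Wed.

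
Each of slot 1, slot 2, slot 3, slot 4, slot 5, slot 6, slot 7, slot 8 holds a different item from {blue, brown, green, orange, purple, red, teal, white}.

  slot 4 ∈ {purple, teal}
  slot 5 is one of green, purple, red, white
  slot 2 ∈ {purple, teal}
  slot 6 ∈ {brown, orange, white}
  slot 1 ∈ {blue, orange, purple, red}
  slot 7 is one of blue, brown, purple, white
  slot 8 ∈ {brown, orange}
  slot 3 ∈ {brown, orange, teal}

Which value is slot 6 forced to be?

Among the 8 variables, green fits only slot 5 (and all 8 values in {blue, brown, green, orange, purple, red, teal, white} must be used), so slot 5 = green.
The 7 still-open variables together cover exactly {blue, brown, orange, purple, red, teal, white} — 7 values for 7 variables — and red appears only in slot 1's list, so slot 1 = red.
The 6 still-open variables draw from only 6 values {blue, brown, orange, purple, teal, white}, so each is used; only slot 7 can be blue, hence slot 7 = blue.
Among the 5 still-open variables, white fits only slot 6 (and all 5 values in {brown, orange, purple, teal, white} must be used), so slot 6 = white.

white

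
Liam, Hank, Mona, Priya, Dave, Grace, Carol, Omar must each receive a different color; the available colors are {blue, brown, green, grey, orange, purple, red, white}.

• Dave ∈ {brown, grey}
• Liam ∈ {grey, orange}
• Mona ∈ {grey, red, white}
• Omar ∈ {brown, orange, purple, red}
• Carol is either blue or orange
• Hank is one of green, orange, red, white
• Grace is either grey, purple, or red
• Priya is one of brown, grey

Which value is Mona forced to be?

The 8 variables together cover exactly {blue, brown, green, grey, orange, purple, red, white} — 8 values for 8 variables — and blue appears only in Carol's list, so Carol = blue.
The 7 still-open variables draw from only 7 values {brown, green, grey, orange, purple, red, white}, so each is used; only Hank can be green, hence Hank = green.
The 6 still-open variables together cover exactly {brown, grey, orange, purple, red, white} — 6 values for 6 variables — and white appears only in Mona's list, so Mona = white.

white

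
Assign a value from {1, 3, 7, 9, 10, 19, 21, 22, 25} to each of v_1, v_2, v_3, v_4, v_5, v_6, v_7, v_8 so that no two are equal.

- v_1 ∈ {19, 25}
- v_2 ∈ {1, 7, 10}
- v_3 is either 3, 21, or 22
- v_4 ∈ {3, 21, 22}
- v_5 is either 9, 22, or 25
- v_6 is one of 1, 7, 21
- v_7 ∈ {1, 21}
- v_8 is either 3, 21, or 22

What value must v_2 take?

10

v_3, v_4, v_8 between them cover only {3, 21, 22} — a naked triple. Remove those values from v_5, v_6, v_7.
v_7's domain is down to {1}, so v_7 = 1. Strike 1 from v_2, v_6.
v_6 has just one choice, so v_6 = 7. Remove 7 from v_2.
So v_2 = 10.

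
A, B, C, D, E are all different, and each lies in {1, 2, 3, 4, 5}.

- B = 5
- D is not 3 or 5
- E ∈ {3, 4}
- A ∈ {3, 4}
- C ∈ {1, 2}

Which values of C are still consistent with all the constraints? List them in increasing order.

B must be 5 (only option left).
A and E share exactly the 2 values {3, 4}; by pigeonhole those values go to them, so strike 3, 4 from D.
No further eliminations apply; C can still be any of 1, 2.

1, 2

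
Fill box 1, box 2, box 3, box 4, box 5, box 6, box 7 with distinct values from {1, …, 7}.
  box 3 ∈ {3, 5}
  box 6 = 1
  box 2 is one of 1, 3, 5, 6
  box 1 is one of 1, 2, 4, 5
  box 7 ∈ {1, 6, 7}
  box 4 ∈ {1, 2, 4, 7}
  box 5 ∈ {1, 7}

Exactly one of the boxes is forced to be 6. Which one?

box 6 must be 1 (only option left). Eliminate 1 elsewhere: box 1, box 2, box 4, box 5, box 7.
box 5 has just one choice, so box 5 = 7. Remove 7 from box 4, box 7.
So 6 goes to box 7.

box 7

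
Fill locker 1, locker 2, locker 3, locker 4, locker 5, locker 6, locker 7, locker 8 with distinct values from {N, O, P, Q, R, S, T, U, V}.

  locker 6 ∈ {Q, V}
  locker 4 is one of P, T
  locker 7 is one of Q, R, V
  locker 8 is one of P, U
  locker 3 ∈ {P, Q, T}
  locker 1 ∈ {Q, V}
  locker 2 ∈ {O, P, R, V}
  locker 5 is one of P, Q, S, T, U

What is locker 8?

U

The 8 variables together cover exactly {O, P, Q, R, S, T, U, V} — 8 values for 8 variables — and O appears only in locker 2's list, so locker 2 = O.
The 7 still-open variables draw from only 7 values {P, Q, R, S, T, U, V}, so each is used; only locker 7 can be R, hence locker 7 = R.
The 6 still-open variables draw from only 6 values {P, Q, S, T, U, V}, so each is used; only locker 5 can be S, hence locker 5 = S.
The 5 still-open variables together cover exactly {P, Q, T, U, V} — 5 values for 5 variables — and U appears only in locker 8's list, so locker 8 = U.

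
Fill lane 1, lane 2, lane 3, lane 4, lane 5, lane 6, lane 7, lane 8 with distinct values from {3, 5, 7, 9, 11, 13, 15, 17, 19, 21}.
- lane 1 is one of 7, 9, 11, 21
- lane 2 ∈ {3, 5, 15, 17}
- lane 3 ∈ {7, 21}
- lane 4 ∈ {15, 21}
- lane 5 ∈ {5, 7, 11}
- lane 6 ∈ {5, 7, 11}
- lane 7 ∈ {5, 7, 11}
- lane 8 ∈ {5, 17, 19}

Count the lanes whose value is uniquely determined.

lane 5, lane 6, lane 7 between them cover only {5, 7, 11} — a naked triple. Remove those values from lane 1, lane 2, lane 3, lane 8.
lane 3 has just one choice, so lane 3 = 21. Eliminate 21 elsewhere: lane 1, lane 4.
lane 4 has just one choice, so lane 4 = 15. Strike 15 from lane 2.
lane 1's domain is down to {9}, so lane 1 = 9.
Determined: lane 1=9, lane 3=21, lane 4=15. The other lanes each still have more than one consistent value. That makes 3.

3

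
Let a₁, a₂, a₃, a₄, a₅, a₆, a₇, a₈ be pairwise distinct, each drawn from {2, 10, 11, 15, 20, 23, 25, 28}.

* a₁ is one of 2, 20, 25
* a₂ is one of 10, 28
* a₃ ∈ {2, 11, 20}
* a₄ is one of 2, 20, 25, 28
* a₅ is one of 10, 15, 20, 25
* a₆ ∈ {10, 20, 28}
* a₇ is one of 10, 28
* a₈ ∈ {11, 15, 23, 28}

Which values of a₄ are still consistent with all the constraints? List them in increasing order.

The 8 variables together cover exactly {2, 10, 11, 15, 20, 23, 25, 28} — 8 values for 8 variables — and 23 appears only in a₈'s list, so a₈ = 23.
The 7 still-open variables together cover exactly {2, 10, 11, 15, 20, 25, 28} — 7 values for 7 variables — and 11 appears only in a₃'s list, so a₃ = 11.
Among the 6 still-open variables, 15 fits only a₅ (and all 6 values in {2, 10, 15, 20, 25, 28} must be used), so a₅ = 15.
The 2 variables a₂ and a₇ are confined to {10, 28}, which locks those values in; drop them from a₄, a₆.
a₆'s domain is down to {20}, so a₆ = 20. So a₁, a₄ can't be 20.
No further eliminations apply; a₄ can still be any of 2, 25.

2, 25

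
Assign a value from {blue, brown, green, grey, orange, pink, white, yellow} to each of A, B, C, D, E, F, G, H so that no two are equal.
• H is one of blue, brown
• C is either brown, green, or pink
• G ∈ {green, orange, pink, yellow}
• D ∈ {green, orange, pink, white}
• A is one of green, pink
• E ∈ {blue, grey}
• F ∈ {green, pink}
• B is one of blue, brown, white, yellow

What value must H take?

blue

The 8 variables together cover exactly {blue, brown, green, grey, orange, pink, white, yellow} — 8 values for 8 variables — and grey appears only in E's list, so E = grey.
A and F between them cover only {green, pink} — a naked pair. Remove those values from C, D, G.
C has just one choice, so C = brown. Strike brown from B, H.
So H = blue.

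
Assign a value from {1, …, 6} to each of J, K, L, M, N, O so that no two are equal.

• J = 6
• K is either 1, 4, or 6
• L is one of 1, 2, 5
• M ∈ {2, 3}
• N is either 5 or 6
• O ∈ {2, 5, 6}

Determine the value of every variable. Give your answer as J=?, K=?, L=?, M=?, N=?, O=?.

J=6, K=4, L=1, M=3, N=5, O=2

J's domain is down to {6}, so J = 6. So K, N, O can't be 6.
N has just one choice, so N = 5. Strike 5 from L, O.
O's domain is down to {2}, so O = 2. So L, M can't be 2.
L's domain is down to {1}, so L = 1. Strike 1 from K.
M has just one choice, so M = 3.
K has just one choice, so K = 4.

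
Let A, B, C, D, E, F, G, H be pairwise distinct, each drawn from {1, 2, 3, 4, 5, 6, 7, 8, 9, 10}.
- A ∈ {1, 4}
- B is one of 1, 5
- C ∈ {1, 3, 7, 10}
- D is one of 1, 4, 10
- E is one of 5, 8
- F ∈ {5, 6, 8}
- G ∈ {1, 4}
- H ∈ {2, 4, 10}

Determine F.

6

A and G share exactly the 2 values {1, 4}; by pigeonhole those values go to them, so strike 1, 4 from B, C, D, H.
That leaves B = 5. Strike 5 from E, F.
That leaves D = 10. Eliminate 10 elsewhere: C, H.
E's domain is down to {8}, so E = 8. Strike 8 from F.
So F = 6.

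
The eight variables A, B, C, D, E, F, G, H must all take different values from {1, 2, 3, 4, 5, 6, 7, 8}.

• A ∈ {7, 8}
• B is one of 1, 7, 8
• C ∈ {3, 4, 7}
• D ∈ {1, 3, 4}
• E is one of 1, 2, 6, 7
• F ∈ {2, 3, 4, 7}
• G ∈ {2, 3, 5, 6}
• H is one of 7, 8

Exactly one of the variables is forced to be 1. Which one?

The 8 variables together cover exactly {1, 2, 3, 4, 5, 6, 7, 8} — 8 values for 8 variables — and 5 appears only in G's list, so G = 5.
The 7 still-open variables together cover exactly {1, 2, 3, 4, 6, 7, 8} — 7 values for 7 variables — and 6 appears only in E's list, so E = 6.
The 6 still-open variables together cover exactly {1, 2, 3, 4, 7, 8} — 6 values for 6 variables — and 2 appears only in F's list, so F = 2.
A and H share exactly the 2 values {7, 8}; by pigeonhole those values go to them, so strike 7, 8 from B, C.
So 1 goes to B.

B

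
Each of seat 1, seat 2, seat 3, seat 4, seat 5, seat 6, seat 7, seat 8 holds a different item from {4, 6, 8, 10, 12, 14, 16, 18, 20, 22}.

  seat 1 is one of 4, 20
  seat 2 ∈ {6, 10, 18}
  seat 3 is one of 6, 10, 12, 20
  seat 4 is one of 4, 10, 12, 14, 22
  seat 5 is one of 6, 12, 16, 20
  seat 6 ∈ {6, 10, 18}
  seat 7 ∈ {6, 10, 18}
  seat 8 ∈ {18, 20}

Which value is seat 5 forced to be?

16

seat 2, seat 6, seat 7 share exactly the 3 values {6, 10, 18}; by pigeonhole those values go to them, so strike 6, 10, 18 from seat 3, seat 4, seat 5, seat 8.
seat 8 must be 20 (only option left). Strike 20 from seat 1, seat 3, seat 5.
seat 1 must be 4 (only option left). So seat 4 can't be 4.
seat 3 has just one choice, so seat 3 = 12. Eliminate 12 elsewhere: seat 4, seat 5.
So seat 5 = 16.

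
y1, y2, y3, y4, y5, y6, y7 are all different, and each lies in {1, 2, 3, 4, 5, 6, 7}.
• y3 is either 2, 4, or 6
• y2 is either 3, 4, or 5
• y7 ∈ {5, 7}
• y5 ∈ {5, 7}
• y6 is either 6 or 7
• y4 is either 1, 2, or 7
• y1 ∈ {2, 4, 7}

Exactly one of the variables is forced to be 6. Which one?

y6

The 7 variables draw from only 7 values {1, 2, 3, 4, 5, 6, 7}, so each is used; only y4 can be 1, hence y4 = 1.
The 6 still-open variables draw from only 6 values {2, 3, 4, 5, 6, 7}, so each is used; only y2 can be 3, hence y2 = 3.
y5 and y7 share exactly the 2 values {5, 7}; by pigeonhole those values go to them, so strike 5, 7 from y1, y6.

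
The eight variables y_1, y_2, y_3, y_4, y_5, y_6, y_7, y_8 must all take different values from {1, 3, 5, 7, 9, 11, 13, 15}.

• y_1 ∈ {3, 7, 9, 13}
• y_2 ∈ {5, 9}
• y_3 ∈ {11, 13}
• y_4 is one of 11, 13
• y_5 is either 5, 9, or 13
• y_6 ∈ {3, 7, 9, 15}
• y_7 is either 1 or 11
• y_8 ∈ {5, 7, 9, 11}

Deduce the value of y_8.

The 8 variables together cover exactly {1, 3, 5, 7, 9, 11, 13, 15} — 8 values for 8 variables — and 1 appears only in y_7's list, so y_7 = 1.
Among the 7 still-open variables, 15 fits only y_6 (and all 7 values in {3, 5, 7, 9, 11, 13, 15} must be used), so y_6 = 15.
Among the 6 still-open variables, 3 fits only y_1 (and all 6 values in {3, 5, 7, 9, 11, 13} must be used), so y_1 = 3.
The 5 still-open variables draw from only 5 values {5, 7, 9, 11, 13}, so each is used; only y_8 can be 7, hence y_8 = 7.

7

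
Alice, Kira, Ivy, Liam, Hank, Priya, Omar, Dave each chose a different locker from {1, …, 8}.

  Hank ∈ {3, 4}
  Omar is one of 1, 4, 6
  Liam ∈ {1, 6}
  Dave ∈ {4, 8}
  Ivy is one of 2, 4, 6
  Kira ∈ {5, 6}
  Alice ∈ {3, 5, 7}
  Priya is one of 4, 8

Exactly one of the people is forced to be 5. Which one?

Kira

The 8 variables draw from only 8 values {1, 2, 3, 4, 5, 6, 7, 8}, so each is used; only Ivy can be 2, hence Ivy = 2.
Among the 7 still-open variables, 7 fits only Alice (and all 7 values in {1, 3, 4, 5, 6, 7, 8} must be used), so Alice = 7.
The 6 still-open variables together cover exactly {1, 3, 4, 5, 6, 8} — 6 values for 6 variables — and 3 appears only in Hank's list, so Hank = 3.
The 5 still-open variables together cover exactly {1, 4, 5, 6, 8} — 5 values for 5 variables — and 5 appears only in Kira's list, so Kira = 5.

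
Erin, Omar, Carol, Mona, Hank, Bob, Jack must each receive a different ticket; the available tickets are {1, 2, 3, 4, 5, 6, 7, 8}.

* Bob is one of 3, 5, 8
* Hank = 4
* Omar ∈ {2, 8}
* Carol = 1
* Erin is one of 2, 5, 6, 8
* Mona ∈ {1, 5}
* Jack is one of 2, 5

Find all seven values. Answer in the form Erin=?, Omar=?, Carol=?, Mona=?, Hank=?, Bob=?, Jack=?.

Erin=6, Omar=8, Carol=1, Mona=5, Hank=4, Bob=3, Jack=2

Carol must be 1 (only option left). So Mona can't be 1.
Mona's domain is down to {5}, so Mona = 5. Eliminate 5 elsewhere: Erin, Bob, Jack.
Hank's domain is down to {4}, so Hank = 4.
Jack must be 2 (only option left). Strike 2 from Erin, Omar.
Omar must be 8 (only option left). Strike 8 from Erin, Bob.
Bob's domain is down to {3}, so Bob = 3.
Erin must be 6 (only option left).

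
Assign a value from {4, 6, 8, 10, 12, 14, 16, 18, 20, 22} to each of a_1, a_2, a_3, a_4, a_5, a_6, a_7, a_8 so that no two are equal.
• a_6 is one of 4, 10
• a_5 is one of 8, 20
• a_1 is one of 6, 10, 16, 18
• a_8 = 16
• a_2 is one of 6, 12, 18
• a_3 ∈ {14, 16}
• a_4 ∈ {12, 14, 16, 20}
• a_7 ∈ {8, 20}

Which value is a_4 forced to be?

a_8 has just one choice, so a_8 = 16. Remove 16 from a_1, a_3, a_4.
a_3 must be 14 (only option left). Eliminate 14 elsewhere: a_4.
The 2 variables a_5 and a_7 are confined to {8, 20}, which locks those values in; drop them from a_4.
So a_4 = 12.

12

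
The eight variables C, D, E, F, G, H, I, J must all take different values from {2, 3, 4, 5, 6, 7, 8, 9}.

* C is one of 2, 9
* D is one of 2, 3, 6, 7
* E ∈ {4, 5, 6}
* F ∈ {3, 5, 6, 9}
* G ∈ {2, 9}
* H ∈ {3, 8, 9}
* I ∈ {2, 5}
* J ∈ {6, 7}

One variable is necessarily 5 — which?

The 8 variables draw from only 8 values {2, 3, 4, 5, 6, 7, 8, 9}, so each is used; only E can be 4, hence E = 4.
The 7 still-open variables draw from only 7 values {2, 3, 5, 6, 7, 8, 9}, so each is used; only H can be 8, hence H = 8.
C and G between them cover only {2, 9} — a naked pair. Remove those values from D, F, I.
So 5 goes to I.

I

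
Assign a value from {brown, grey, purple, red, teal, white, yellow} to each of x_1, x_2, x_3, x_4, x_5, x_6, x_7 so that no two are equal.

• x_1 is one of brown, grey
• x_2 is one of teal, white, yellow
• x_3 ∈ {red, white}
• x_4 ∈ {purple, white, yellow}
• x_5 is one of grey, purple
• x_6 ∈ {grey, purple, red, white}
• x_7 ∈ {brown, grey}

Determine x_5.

The 7 variables together cover exactly {brown, grey, purple, red, teal, white, yellow} — 7 values for 7 variables — and teal appears only in x_2's list, so x_2 = teal.
Among the 6 still-open variables, yellow fits only x_4 (and all 6 values in {brown, grey, purple, red, white, yellow} must be used), so x_4 = yellow.
x_1 and x_7 between them cover only {brown, grey} — a naked pair. Remove those values from x_5, x_6.
So x_5 = purple.

purple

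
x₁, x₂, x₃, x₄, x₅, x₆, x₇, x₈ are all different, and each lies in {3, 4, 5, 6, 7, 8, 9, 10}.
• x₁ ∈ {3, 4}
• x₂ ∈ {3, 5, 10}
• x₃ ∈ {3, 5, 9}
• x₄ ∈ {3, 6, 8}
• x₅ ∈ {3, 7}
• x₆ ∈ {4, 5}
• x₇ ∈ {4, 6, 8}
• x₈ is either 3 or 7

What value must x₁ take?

Among the 8 variables, 9 fits only x₃ (and all 8 values in {3, 4, 5, 6, 7, 8, 9, 10} must be used), so x₃ = 9.
The 7 still-open variables draw from only 7 values {3, 4, 5, 6, 7, 8, 10}, so each is used; only x₂ can be 10, hence x₂ = 10.
The 6 still-open variables together cover exactly {3, 4, 5, 6, 7, 8} — 6 values for 6 variables — and 5 appears only in x₆'s list, so x₆ = 5.
x₅ and x₈ between them cover only {3, 7} — a naked pair. Remove those values from x₁, x₄.
So x₁ = 4.

4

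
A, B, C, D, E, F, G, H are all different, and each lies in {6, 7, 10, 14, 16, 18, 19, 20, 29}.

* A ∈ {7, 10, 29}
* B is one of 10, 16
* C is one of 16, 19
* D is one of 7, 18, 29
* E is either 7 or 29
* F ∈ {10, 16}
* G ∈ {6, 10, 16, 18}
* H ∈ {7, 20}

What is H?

The 8 variables together cover exactly {6, 7, 10, 16, 18, 19, 20, 29} — 8 values for 8 variables — and 6 appears only in G's list, so G = 6.
Among the 7 still-open variables, 18 fits only D (and all 7 values in {7, 10, 16, 18, 19, 20, 29} must be used), so D = 18.
The 6 still-open variables together cover exactly {7, 10, 16, 19, 20, 29} — 6 values for 6 variables — and 19 appears only in C's list, so C = 19.
The 5 still-open variables draw from only 5 values {7, 10, 16, 20, 29}, so each is used; only H can be 20, hence H = 20.

20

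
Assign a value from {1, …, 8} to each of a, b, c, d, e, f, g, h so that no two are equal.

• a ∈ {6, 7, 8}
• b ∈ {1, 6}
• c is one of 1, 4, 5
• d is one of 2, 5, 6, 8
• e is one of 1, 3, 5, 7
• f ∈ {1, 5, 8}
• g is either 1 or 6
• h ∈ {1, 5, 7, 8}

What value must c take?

4

The 8 variables draw from only 8 values {1, 2, 3, 4, 5, 6, 7, 8}, so each is used; only d can be 2, hence d = 2.
The 7 still-open variables together cover exactly {1, 3, 4, 5, 6, 7, 8} — 7 values for 7 variables — and 3 appears only in e's list, so e = 3.
Among the 6 still-open variables, 4 fits only c (and all 6 values in {1, 4, 5, 6, 7, 8} must be used), so c = 4.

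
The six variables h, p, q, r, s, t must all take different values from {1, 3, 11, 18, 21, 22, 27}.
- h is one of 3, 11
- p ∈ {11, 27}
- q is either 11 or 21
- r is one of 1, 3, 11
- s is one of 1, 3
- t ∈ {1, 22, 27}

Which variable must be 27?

p

The 6 variables draw from only 6 values {1, 3, 11, 21, 22, 27}, so each is used; only q can be 21, hence q = 21.
The 5 still-open variables draw from only 5 values {1, 3, 11, 22, 27}, so each is used; only t can be 22, hence t = 22.
The 4 still-open variables draw from only 4 values {1, 3, 11, 27}, so each is used; only p can be 27, hence p = 27.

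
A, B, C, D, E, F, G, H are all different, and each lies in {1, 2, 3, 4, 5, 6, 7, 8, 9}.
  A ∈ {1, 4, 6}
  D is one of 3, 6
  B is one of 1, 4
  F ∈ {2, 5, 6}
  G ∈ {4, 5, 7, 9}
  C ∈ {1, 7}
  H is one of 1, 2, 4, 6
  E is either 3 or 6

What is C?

The 8 variables together cover exactly {1, 2, 3, 4, 5, 6, 7, 9} — 8 values for 8 variables — and 9 appears only in G's list, so G = 9.
The 7 still-open variables together cover exactly {1, 2, 3, 4, 5, 6, 7} — 7 values for 7 variables — and 5 appears only in F's list, so F = 5.
Among the 6 still-open variables, 2 fits only H (and all 6 values in {1, 2, 3, 4, 6, 7} must be used), so H = 2.
The 5 still-open variables draw from only 5 values {1, 3, 4, 6, 7}, so each is used; only C can be 7, hence C = 7.

7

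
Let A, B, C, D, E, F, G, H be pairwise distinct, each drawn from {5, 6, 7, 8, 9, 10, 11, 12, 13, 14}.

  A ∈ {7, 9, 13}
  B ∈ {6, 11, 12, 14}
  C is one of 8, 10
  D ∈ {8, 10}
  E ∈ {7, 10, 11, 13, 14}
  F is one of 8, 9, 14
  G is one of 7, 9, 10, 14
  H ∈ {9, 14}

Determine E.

11

C and D share exactly the 2 values {8, 10}; by pigeonhole those values go to them, so strike 8, 10 from E, F, G.
The 2 variables F and H are confined to {9, 14}, which locks those values in; drop them from A, B, E, G.
That leaves G = 7. Remove 7 from A, E.
That leaves A = 13. So E can't be 13.
So E = 11.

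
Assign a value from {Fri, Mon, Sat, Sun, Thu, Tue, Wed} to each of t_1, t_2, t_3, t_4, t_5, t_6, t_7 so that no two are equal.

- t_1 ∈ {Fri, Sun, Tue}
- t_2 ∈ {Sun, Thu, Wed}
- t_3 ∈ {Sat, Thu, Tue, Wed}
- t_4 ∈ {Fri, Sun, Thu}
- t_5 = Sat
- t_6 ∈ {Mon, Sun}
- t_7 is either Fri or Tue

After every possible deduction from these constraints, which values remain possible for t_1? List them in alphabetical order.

Fri, Sun, Tue

t_5 must be Sat (only option left). Eliminate Sat elsewhere: t_3.
Among the 6 still-open variables, Mon fits only t_6 (and all 6 values in {Fri, Mon, Sun, Thu, Tue, Wed} must be used), so t_6 = Mon.
No further eliminations apply; t_1 can still be any of Fri, Sun, Tue.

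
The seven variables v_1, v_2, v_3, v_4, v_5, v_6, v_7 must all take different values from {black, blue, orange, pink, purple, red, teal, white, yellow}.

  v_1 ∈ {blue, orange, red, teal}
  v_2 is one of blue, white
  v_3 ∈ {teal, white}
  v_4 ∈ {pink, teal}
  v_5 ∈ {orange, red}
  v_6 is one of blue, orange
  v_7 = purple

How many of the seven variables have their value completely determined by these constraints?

2

v_7 must be purple (only option left).
The 6 still-open variables together cover exactly {blue, orange, pink, red, teal, white} — 6 values for 6 variables — and pink appears only in v_4's list, so v_4 = pink.
Determined: v_4=pink, v_7=purple. The other variables each still have more than one consistent value. That makes 2.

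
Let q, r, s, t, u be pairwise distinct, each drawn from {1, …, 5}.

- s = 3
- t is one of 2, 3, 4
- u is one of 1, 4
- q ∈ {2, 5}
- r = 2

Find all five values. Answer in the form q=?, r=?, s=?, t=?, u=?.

r has just one choice, so r = 2. Eliminate 2 elsewhere: q, t.
s must be 3 (only option left). Strike 3 from t.
t's domain is down to {4}, so t = 4. So u can't be 4.
u must be 1 (only option left).
q has just one choice, so q = 5.

q=5, r=2, s=3, t=4, u=1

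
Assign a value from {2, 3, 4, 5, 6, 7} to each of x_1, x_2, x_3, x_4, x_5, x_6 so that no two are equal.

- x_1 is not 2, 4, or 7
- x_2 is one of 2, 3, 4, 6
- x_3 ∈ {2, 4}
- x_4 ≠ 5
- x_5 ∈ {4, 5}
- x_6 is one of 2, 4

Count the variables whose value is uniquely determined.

The 6 variables draw from only 6 values {2, 3, 4, 5, 6, 7}, so each is used; only x_4 can be 7, hence x_4 = 7.
x_3 and x_6 between them cover only {2, 4} — a naked pair. Remove those values from x_2, x_5.
x_5 has just one choice, so x_5 = 5. So x_1 can't be 5.
Determined: x_4=7, x_5=5. The other variables each still have more than one consistent value. That makes 2.

2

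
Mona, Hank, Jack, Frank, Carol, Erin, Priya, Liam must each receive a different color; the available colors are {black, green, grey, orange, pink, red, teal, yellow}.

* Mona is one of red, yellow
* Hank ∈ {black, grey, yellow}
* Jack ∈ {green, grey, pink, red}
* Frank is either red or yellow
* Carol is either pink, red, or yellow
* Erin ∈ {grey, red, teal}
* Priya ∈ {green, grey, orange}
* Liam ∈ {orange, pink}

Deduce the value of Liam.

orange

The 8 variables draw from only 8 values {black, green, grey, orange, pink, red, teal, yellow}, so each is used; only Hank can be black, hence Hank = black.
The 7 still-open variables together cover exactly {green, grey, orange, pink, red, teal, yellow} — 7 values for 7 variables — and teal appears only in Erin's list, so Erin = teal.
Mona and Frank between them cover only {red, yellow} — a naked pair. Remove those values from Jack, Carol.
Carol must be pink (only option left). Strike pink from Jack, Liam.
So Liam = orange.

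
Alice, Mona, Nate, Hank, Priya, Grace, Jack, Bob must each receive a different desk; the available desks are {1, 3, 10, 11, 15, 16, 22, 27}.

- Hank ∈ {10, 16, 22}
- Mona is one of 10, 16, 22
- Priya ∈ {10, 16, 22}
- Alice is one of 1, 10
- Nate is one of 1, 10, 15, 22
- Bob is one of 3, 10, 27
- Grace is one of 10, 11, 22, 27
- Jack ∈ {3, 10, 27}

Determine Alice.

The 8 variables draw from only 8 values {1, 3, 10, 11, 15, 16, 22, 27}, so each is used; only Grace can be 11, hence Grace = 11.
The 7 still-open variables together cover exactly {1, 3, 10, 15, 16, 22, 27} — 7 values for 7 variables — and 15 appears only in Nate's list, so Nate = 15.
Among the 6 still-open variables, 1 fits only Alice (and all 6 values in {1, 3, 10, 16, 22, 27} must be used), so Alice = 1.

1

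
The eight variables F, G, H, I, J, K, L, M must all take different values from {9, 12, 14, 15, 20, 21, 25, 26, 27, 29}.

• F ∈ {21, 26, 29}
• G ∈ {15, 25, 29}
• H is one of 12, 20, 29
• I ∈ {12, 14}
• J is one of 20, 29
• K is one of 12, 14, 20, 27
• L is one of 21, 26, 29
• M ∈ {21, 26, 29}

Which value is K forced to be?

The 3 variables F, L, M are confined to {21, 26, 29}, which locks those values in; drop them from G, H, J.
J has just one choice, so J = 20. Strike 20 from H, K.
That leaves H = 12. Strike 12 from I, K.
I must be 14 (only option left). So K can't be 14.
So K = 27.

27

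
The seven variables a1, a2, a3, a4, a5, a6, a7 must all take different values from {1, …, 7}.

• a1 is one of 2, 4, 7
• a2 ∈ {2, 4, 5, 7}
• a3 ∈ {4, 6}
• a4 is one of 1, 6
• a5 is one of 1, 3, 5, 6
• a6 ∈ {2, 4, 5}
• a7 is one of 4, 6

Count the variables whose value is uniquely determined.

2

Among the 7 variables, 3 fits only a5 (and all 7 values in {1, 2, 3, 4, 5, 6, 7} must be used), so a5 = 3.
Among the 6 still-open variables, 1 fits only a4 (and all 6 values in {1, 2, 4, 5, 6, 7} must be used), so a4 = 1.
The 2 variables a3 and a7 are confined to {4, 6}, which locks those values in; drop them from a1, a2, a6.
Determined: a4=1, a5=3. The other variables each still have more than one consistent value. That makes 2.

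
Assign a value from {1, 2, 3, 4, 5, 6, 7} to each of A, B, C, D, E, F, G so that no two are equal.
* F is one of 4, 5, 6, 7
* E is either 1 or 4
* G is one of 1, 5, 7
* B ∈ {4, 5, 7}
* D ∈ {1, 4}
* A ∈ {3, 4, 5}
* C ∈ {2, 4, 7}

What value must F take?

Among the 7 variables, 2 fits only C (and all 7 values in {1, 2, 3, 4, 5, 6, 7} must be used), so C = 2.
Among the 6 still-open variables, 3 fits only A (and all 6 values in {1, 3, 4, 5, 6, 7} must be used), so A = 3.
The 5 still-open variables draw from only 5 values {1, 4, 5, 6, 7}, so each is used; only F can be 6, hence F = 6.

6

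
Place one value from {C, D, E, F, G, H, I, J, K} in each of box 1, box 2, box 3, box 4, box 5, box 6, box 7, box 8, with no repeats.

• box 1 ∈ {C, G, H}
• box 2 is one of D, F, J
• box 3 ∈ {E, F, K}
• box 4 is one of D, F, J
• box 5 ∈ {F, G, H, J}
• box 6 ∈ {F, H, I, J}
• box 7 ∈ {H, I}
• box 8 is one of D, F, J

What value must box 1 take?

C

box 2, box 4, box 8 between them cover only {D, F, J} — a naked triple. Remove those values from box 3, box 5, box 6.
box 6 and box 7 between them cover only {H, I} — a naked pair. Remove those values from box 1, box 5.
box 5's domain is down to {G}, so box 5 = G. So box 1 can't be G.
So box 1 = C.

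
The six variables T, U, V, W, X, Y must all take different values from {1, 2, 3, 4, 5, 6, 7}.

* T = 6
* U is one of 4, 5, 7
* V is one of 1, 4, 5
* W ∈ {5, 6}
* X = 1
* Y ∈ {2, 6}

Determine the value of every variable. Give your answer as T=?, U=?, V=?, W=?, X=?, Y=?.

T has just one choice, so T = 6. So W, Y can't be 6.
That leaves W = 5. Eliminate 5 elsewhere: U, V.
X has just one choice, so X = 1. Strike 1 from V.
Y's domain is down to {2}, so Y = 2.
V has just one choice, so V = 4. Remove 4 from U.
That leaves U = 7.

T=6, U=7, V=4, W=5, X=1, Y=2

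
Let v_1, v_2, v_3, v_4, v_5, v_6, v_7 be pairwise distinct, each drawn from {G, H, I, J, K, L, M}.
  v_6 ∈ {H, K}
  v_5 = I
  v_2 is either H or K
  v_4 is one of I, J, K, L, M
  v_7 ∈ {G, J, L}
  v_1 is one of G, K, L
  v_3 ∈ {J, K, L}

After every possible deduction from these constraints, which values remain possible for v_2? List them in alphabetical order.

H, K

v_5 has just one choice, so v_5 = I. Strike I from v_4.
The 6 still-open variables draw from only 6 values {G, H, J, K, L, M}, so each is used; only v_4 can be M, hence v_4 = M.
v_2 and v_6 between them cover only {H, K} — a naked pair. Remove those values from v_1, v_3.
No further eliminations apply; v_2 can still be any of H, K.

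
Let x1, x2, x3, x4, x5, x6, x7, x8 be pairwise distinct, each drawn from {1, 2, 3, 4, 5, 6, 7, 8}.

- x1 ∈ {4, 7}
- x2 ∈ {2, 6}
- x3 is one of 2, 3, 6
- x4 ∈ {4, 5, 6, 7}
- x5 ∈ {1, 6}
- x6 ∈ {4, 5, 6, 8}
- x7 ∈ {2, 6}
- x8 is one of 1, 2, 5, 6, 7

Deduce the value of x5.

The 8 variables together cover exactly {1, 2, 3, 4, 5, 6, 7, 8} — 8 values for 8 variables — and 3 appears only in x3's list, so x3 = 3.
The 7 still-open variables draw from only 7 values {1, 2, 4, 5, 6, 7, 8}, so each is used; only x6 can be 8, hence x6 = 8.
The 2 variables x2 and x7 are confined to {2, 6}, which locks those values in; drop them from x4, x5, x8.
So x5 = 1.

1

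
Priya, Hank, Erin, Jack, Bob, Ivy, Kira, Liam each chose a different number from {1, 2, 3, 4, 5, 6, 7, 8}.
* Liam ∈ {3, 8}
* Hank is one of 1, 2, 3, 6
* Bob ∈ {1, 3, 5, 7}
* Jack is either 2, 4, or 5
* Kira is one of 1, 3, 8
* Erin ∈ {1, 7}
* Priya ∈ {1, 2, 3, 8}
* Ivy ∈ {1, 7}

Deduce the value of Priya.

2

The 8 variables draw from only 8 values {1, 2, 3, 4, 5, 6, 7, 8}, so each is used; only Jack can be 4, hence Jack = 4.
The 7 still-open variables draw from only 7 values {1, 2, 3, 5, 6, 7, 8}, so each is used; only Bob can be 5, hence Bob = 5.
Among the 6 still-open variables, 6 fits only Hank (and all 6 values in {1, 2, 3, 6, 7, 8} must be used), so Hank = 6.
The 5 still-open variables draw from only 5 values {1, 2, 3, 7, 8}, so each is used; only Priya can be 2, hence Priya = 2.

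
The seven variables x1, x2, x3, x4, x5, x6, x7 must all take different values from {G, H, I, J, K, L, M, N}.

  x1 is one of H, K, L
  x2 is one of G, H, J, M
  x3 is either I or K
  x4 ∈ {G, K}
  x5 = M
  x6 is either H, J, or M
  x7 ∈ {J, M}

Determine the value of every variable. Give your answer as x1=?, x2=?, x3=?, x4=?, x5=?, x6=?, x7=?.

x1=L, x2=G, x3=I, x4=K, x5=M, x6=H, x7=J

x5's domain is down to {M}, so x5 = M. Remove M from x2, x6, x7.
x7 has just one choice, so x7 = J. Eliminate J elsewhere: x2, x6.
x6's domain is down to {H}, so x6 = H. Eliminate H elsewhere: x1, x2.
x2 has just one choice, so x2 = G. Strike G from x4.
x4's domain is down to {K}, so x4 = K. Eliminate K elsewhere: x1, x3.
That leaves x1 = L.
x3 has just one choice, so x3 = I.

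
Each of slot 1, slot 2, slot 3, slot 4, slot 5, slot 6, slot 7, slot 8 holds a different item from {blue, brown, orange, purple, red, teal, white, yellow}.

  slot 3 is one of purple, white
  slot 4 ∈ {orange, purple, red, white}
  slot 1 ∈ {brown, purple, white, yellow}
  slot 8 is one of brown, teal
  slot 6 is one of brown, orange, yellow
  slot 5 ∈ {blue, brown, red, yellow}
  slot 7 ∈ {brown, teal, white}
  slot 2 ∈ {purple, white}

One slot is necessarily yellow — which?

The 8 variables draw from only 8 values {blue, brown, orange, purple, red, teal, white, yellow}, so each is used; only slot 5 can be blue, hence slot 5 = blue.
The 7 still-open variables together cover exactly {brown, orange, purple, red, teal, white, yellow} — 7 values for 7 variables — and red appears only in slot 4's list, so slot 4 = red.
The 6 still-open variables together cover exactly {brown, orange, purple, teal, white, yellow} — 6 values for 6 variables — and orange appears only in slot 6's list, so slot 6 = orange.
The 5 still-open variables together cover exactly {brown, purple, teal, white, yellow} — 5 values for 5 variables — and yellow appears only in slot 1's list, so slot 1 = yellow.

slot 1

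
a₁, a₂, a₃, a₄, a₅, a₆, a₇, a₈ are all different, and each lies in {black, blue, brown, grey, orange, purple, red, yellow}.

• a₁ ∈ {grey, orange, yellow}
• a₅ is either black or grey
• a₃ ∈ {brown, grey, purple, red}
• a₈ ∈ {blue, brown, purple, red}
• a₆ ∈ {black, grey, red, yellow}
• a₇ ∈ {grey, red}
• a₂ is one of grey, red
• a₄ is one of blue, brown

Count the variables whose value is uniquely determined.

3

Among the 8 variables, orange fits only a₁ (and all 8 values in {black, blue, brown, grey, orange, purple, red, yellow} must be used), so a₁ = orange.
Among the 7 still-open variables, yellow fits only a₆ (and all 7 values in {black, blue, brown, grey, purple, red, yellow} must be used), so a₆ = yellow.
The 6 still-open variables together cover exactly {black, blue, brown, grey, purple, red} — 6 values for 6 variables — and black appears only in a₅'s list, so a₅ = black.
The 2 variables a₂ and a₇ are confined to {grey, red}, which locks those values in; drop them from a₃, a₈.
Determined: a₁=orange, a₅=black, a₆=yellow. The other variables each still have more than one consistent value. That makes 3.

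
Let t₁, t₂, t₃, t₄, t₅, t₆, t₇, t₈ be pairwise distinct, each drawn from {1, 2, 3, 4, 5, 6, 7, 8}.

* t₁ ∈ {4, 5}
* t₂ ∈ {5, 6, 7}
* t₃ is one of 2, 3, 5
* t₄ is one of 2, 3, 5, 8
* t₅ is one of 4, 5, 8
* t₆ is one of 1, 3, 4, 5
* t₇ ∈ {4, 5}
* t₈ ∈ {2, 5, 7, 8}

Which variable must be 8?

t₅

Among the 8 variables, 1 fits only t₆ (and all 8 values in {1, 2, 3, 4, 5, 6, 7, 8} must be used), so t₆ = 1.
The 7 still-open variables draw from only 7 values {2, 3, 4, 5, 6, 7, 8}, so each is used; only t₂ can be 6, hence t₂ = 6.
The 6 still-open variables together cover exactly {2, 3, 4, 5, 7, 8} — 6 values for 6 variables — and 7 appears only in t₈'s list, so t₈ = 7.
t₁ and t₇ share exactly the 2 values {4, 5}; by pigeonhole those values go to them, so strike 4, 5 from t₃, t₄, t₅.
So 8 goes to t₅.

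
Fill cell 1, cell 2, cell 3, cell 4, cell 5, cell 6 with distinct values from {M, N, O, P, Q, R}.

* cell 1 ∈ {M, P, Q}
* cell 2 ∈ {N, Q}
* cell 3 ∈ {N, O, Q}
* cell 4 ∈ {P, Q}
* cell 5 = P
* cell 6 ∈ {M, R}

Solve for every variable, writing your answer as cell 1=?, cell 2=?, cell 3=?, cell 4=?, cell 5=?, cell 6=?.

cell 5 must be P (only option left). So cell 1, cell 4 can't be P.
cell 4's domain is down to {Q}, so cell 4 = Q. So cell 1, cell 2, cell 3 can't be Q.
cell 1 must be M (only option left). So cell 6 can't be M.
That leaves cell 2 = N. Strike N from cell 3.
cell 3 has just one choice, so cell 3 = O.
cell 6 must be R (only option left).

cell 1=M, cell 2=N, cell 3=O, cell 4=Q, cell 5=P, cell 6=R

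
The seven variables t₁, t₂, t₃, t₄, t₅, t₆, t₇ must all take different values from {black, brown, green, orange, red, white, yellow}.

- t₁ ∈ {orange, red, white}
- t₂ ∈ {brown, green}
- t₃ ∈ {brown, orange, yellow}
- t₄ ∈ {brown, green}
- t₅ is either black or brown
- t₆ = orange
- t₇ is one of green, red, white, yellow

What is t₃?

t₆ has just one choice, so t₆ = orange. Remove orange from t₁, t₃.
The 6 still-open variables draw from only 6 values {black, brown, green, red, white, yellow}, so each is used; only t₅ can be black, hence t₅ = black.
The 2 variables t₂ and t₄ are confined to {brown, green}, which locks those values in; drop them from t₃, t₇.
So t₃ = yellow.

yellow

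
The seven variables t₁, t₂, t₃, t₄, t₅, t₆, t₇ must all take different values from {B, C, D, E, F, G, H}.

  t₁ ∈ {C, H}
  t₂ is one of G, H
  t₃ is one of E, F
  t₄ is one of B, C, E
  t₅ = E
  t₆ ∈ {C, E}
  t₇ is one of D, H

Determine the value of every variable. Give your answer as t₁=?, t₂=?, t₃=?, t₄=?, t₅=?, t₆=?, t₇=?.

t₁=H, t₂=G, t₃=F, t₄=B, t₅=E, t₆=C, t₇=D

t₅'s domain is down to {E}, so t₅ = E. So t₃, t₄, t₆ can't be E.
t₆ has just one choice, so t₆ = C. Remove C from t₁, t₄.
t₁ has just one choice, so t₁ = H. Strike H from t₂, t₇.
t₂ has just one choice, so t₂ = G.
t₃'s domain is down to {F}, so t₃ = F.
t₄ has just one choice, so t₄ = B.
That leaves t₇ = D.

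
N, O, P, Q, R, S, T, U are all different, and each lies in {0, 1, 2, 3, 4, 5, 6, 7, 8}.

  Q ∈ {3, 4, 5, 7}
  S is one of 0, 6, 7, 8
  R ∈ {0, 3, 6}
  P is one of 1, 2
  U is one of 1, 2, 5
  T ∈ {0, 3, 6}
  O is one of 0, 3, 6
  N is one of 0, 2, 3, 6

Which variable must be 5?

The 3 variables O, R, T are confined to {0, 3, 6}, which locks those values in; drop them from N, Q, S.
N must be 2 (only option left). Remove 2 from P, U.
P's domain is down to {1}, so P = 1. Strike 1 from U.
So 5 goes to U.

U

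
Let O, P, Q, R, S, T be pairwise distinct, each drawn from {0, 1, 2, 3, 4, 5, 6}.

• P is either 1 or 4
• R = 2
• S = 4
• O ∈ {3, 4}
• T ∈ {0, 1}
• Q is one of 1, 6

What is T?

0

R's domain is down to {2}, so R = 2.
S's domain is down to {4}, so S = 4. So O, P can't be 4.
O's domain is down to {3}, so O = 3.
That leaves P = 1. Strike 1 from Q, T.
So T = 0.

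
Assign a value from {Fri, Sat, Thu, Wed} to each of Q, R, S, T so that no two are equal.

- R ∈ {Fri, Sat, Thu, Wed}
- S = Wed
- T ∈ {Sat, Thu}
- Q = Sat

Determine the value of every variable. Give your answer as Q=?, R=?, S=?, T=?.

Q=Sat, R=Fri, S=Wed, T=Thu

Q must be Sat (only option left). Eliminate Sat elsewhere: R, T.
S's domain is down to {Wed}, so S = Wed. So R can't be Wed.
That leaves T = Thu. Strike Thu from R.
R has just one choice, so R = Fri.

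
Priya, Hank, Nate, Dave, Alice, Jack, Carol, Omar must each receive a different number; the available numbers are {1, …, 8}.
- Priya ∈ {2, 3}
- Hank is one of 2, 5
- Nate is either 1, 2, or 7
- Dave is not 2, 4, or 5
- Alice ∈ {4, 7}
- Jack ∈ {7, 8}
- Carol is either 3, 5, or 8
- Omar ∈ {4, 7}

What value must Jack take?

The 8 variables together cover exactly {1, 2, 3, 4, 5, 6, 7, 8} — 8 values for 8 variables — and 6 appears only in Dave's list, so Dave = 6.
Among the 7 still-open variables, 1 fits only Nate (and all 7 values in {1, 2, 3, 4, 5, 7, 8} must be used), so Nate = 1.
Alice and Omar between them cover only {4, 7} — a naked pair. Remove those values from Jack.
So Jack = 8.

8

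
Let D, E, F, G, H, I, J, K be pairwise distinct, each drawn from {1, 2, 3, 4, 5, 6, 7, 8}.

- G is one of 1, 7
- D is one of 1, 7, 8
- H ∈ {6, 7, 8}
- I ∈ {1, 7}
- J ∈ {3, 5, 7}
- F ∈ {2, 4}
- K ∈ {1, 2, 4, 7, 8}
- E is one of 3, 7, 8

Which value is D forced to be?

8

The 8 variables together cover exactly {1, 2, 3, 4, 5, 6, 7, 8} — 8 values for 8 variables — and 5 appears only in J's list, so J = 5.
The 7 still-open variables together cover exactly {1, 2, 3, 4, 6, 7, 8} — 7 values for 7 variables — and 3 appears only in E's list, so E = 3.
The 6 still-open variables draw from only 6 values {1, 2, 4, 6, 7, 8}, so each is used; only H can be 6, hence H = 6.
G and I share exactly the 2 values {1, 7}; by pigeonhole those values go to them, so strike 1, 7 from D, K.
So D = 8.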